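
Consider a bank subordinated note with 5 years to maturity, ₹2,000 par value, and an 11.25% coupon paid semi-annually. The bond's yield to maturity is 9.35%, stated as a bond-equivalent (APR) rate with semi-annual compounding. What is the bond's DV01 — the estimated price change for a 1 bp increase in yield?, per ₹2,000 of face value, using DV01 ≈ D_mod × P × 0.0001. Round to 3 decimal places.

Periodic yield y = 0.04675.
  t   CF        PV=CF/(1+0.04675)^t    t·PV
  1       112.50       107.4755       107.4755
  2       112.50       102.6754       205.3509
  3       112.50        98.0897       294.2692
  4       112.50        93.7089       374.8354
  5       112.50        89.5236       447.6181
  6       112.50        85.5253       513.1519
  7       112.50        81.7056       571.9391
  8       112.50        78.0564       624.4516
  9       112.50        74.5703       671.1326
  10    2,112.50     1,337.7255    13,377.2555
  Σ                  2,149.0564    17,187.4798
P = 2,149.0564; D_Mac = 7.99769 half-year periods = 3.99884 yrs; D_mod = 3.82025 yrs.
DV01 ≈ 3.82025 × 2,149.0564 × 0.0001 = 0.820993.

₹0.821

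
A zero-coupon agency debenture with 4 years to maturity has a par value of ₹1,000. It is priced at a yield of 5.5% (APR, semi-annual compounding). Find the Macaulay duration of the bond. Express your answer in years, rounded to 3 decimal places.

4.000 years

A zero-coupon bond has a single cash flow at maturity, so its Macaulay duration equals its maturity: 4 years.
(Equivalently: 8 semi-annual periods ÷ 2 = 4 years.)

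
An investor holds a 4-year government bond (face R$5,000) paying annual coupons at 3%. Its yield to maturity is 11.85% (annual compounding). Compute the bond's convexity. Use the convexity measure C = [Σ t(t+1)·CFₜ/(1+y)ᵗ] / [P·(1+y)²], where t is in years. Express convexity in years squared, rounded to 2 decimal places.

14.90

With y = 0.1185:
  t   CF        PV=CF/(1+0.1185)^t    t·PV        t(t+1)·PV
  1       150.00       134.1082       134.1082         268.2164
  2       150.00       119.9000       239.8001         719.4002
  3       150.00       107.1972       321.5915       1,286.3660
  4     5,150.00     3,290.5105    13,162.0418      65,810.2091
  Σ                  3,651.7158    13,857.5416      68,084.1916
P = 3,651.7158.
Convexity = Σ t(t+1)·PV / [P·(1+y)²] = 68,084.1916 / (3,651.7158 × 1.251042) = 14.90312.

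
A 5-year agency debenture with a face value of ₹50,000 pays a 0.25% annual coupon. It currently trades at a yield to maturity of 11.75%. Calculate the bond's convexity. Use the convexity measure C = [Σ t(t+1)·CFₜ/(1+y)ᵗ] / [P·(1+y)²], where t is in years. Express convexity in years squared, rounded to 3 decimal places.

23.805

With y = 0.1175:
  t   CF        PV=CF/(1+0.1175)^t    t·PV        t(t+1)·PV
  1       125.00       111.8568       111.8568         223.7136
  2       125.00       100.0956       200.1912         600.5735
  3       125.00        89.5710       268.7130       1,074.8520
  4       125.00        80.1530       320.6121       1,603.0604
  5    50,125.00    28,761.8440   143,809.2201     862,855.3204
  Σ                 29,143.5204   144,710.5931     866,357.5200
P = 29,143.5204.
Convexity = Σ t(t+1)·PV / [P·(1+y)²] = 866,357.5200 / (29,143.5204 × 1.248806) = 23.80456.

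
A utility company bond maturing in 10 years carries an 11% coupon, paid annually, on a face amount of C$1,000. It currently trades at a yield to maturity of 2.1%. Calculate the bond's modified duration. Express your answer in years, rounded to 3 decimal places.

Periodic yield y = 0.021. First find Macaulay duration:
  t   CF        PV=CF/(1+0.021)^t    t·PV
  1       110.00       107.7375       107.7375
  2       110.00       105.5216       211.0431
  3       110.00       103.3512       310.0536
  4       110.00       101.2255       404.9018
  5       110.00        99.1434       495.7172
  6       110.00        97.1042       582.6255
  7       110.00        95.1070       665.7490
  8       110.00        93.1508       745.2067
  9       110.00        91.2349       821.1141
  10    1,110.00       901.7072     9,017.0724
  Σ                  1,795.2834    13,361.2209
P = 1,795.2834; Macaulay duration = 13,361.2209 / 1,795.2834 = 7.44240 years.
Modified duration = D_Mac / (1 + y) = 7.44240 / 1.021 = 7.28933 years.

7.289 years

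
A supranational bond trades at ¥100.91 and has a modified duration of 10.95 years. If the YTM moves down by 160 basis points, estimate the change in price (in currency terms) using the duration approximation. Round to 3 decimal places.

+¥17.679

Duration approximation: ΔP/P ≈ -D_mod · Δy = -10.95 × (-0.016) = +0.175200.
ΔP ≈ 100.91 × (+0.175200) = +17.679432.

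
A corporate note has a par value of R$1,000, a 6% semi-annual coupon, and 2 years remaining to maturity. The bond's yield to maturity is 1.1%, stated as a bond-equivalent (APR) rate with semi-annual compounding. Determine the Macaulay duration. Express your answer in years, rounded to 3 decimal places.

Periodic yield y = 0.0055. Discount each cash flow and weight by its period:
  t   CF        PV=CF/(1+0.0055)^t    t·PV
  1        30.00        29.8359        29.8359
  2        30.00        29.6727        59.3454
  3        30.00        29.5104        88.5312
  4     1,030.00     1,007.6482     4,030.5927
  Σ                  1,096.6672     4,208.3052
Price P = Σ PV = 1,096.6672.
Macaulay duration = Σ(t·PV) / P = 4,208.3052 / 1,096.6672 = 3.83736 half-year periods.
In years: 3.83736 / 2 = 1.91868 years.

1.919 years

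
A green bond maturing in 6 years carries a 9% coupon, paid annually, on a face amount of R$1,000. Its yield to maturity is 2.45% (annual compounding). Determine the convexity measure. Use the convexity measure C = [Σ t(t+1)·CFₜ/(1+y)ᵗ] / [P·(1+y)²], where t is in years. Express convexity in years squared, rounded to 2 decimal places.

31.71

With y = 0.0245:
  t   CF        PV=CF/(1+0.0245)^t    t·PV        t(t+1)·PV
  1        90.00        87.8477        87.8477         175.6955
  2        90.00        85.7469       171.4939         514.4816
  3        90.00        83.6964       251.0891       1,004.3564
  4        90.00        81.6948       326.7794       1,633.8969
  5        90.00        79.7412       398.7059       2,392.2356
  6     1,090.00       942.6592     5,655.9553      39,591.6874
  Σ                  1,361.3863     6,891.8714      45,312.3534
P = 1,361.3863.
Convexity = Σ t(t+1)·PV / [P·(1+y)²] = 45,312.3534 / (1,361.3863 × 1.049600) = 31.71110.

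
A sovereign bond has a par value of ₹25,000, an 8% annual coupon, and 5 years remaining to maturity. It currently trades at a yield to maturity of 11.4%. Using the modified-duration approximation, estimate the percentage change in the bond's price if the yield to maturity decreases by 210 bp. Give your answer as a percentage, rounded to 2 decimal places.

Periodic yield y = 0.114. Modified duration first:
  t   CF        PV=CF/(1+0.114)^t    t·PV
  1     2,000.00     1,795.3321     1,795.3321
  2     2,000.00     1,611.6087     3,223.2175
  3     2,000.00     1,446.6865     4,340.0594
  4     2,000.00     1,298.6414     5,194.5655
  5    27,000.00    15,737.5749    78,687.8745
  Σ                 21,889.8436    93,241.0490
P = 21,889.8436; D_Mac = 4.25956 yrs; D_mod = 4.25956/(1+0.114) = 3.82366 yrs.
ΔP/P ≈ -D_mod · Δy = -3.82366 × (-0.021) = +0.080297 = +8.0297%.

+8.03%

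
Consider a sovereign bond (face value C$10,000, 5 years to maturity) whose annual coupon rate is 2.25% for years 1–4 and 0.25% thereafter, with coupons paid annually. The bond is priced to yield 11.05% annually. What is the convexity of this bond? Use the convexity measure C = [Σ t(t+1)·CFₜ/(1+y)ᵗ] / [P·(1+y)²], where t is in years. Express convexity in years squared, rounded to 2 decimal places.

22.56

With y = 0.1105:
  t   CF        PV=CF/(1+0.1105)^t    t·PV        t(t+1)·PV
  1       225.00       202.6114       202.6114         405.2229
  2       225.00       182.4506       364.9013       1,094.7038
  3       225.00       164.2959       492.8878       1,971.5513
  4       225.00       147.9477       591.7909       2,958.9543
  5    10,025.00     5,935.9682    29,679.8411     178,079.0465
  Σ                  6,633.2739    31,332.0325     184,509.4788
P = 6,633.2739.
Convexity = Σ t(t+1)·PV / [P·(1+y)²] = 184,509.4788 / (6,633.2739 × 1.233210) = 22.55556.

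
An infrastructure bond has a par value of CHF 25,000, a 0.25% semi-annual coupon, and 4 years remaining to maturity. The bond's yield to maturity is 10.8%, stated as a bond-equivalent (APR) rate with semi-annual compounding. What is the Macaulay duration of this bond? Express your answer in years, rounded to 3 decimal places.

Periodic yield y = 0.054. Discount each cash flow and weight by its period:
  t   CF        PV=CF/(1+0.054)^t    t·PV
  1        31.25        29.6490        29.6490
  2        31.25        28.1299        56.2599
  3        31.25        26.6887        80.0662
  4        31.25        25.3214       101.2856
  5        31.25        24.0241       120.1205
  6        31.25        22.7933       136.7595
  7        31.25        21.6255       151.3784
  8    25,031.25    16,434.5437   131,476.3497
  Σ                 16,612.7756   132,151.8687
Price P = Σ PV = 16,612.7756.
Macaulay duration = Σ(t·PV) / P = 132,151.8687 / 16,612.7756 = 7.95483 half-year periods.
In years: 7.95483 / 2 = 3.97742 years.

3.977 years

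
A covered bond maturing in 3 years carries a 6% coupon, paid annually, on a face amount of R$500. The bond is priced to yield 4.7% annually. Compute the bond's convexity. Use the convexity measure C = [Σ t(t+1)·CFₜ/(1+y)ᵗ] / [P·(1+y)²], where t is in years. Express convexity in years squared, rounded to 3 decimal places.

With y = 0.047:
  t   CF        PV=CF/(1+0.047)^t    t·PV        t(t+1)·PV
  1        30.00        28.6533        28.6533          57.3066
  2        30.00        27.3670        54.7341         164.2023
  3       530.00       461.7807     1,385.3422       5,541.3690
  Σ                    517.8011     1,468.7296       5,762.8779
P = 517.8011.
Convexity = Σ t(t+1)·PV / [P·(1+y)²] = 5,762.8779 / (517.8011 × 1.096209) = 10.15274.

10.153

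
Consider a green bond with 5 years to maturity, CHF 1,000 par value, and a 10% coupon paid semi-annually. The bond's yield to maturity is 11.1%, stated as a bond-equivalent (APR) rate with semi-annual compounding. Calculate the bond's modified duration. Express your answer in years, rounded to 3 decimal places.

3.819 years

Periodic yield y = 0.0555. First find Macaulay duration:
  t   CF        PV=CF/(1+0.0555)^t    t·PV
  1        50.00        47.3709        47.3709
  2        50.00        44.8801        89.7601
  3        50.00        42.5202       127.5606
  4        50.00        40.2844       161.1377
  5        50.00        38.1662       190.8310
  6        50.00        36.1593       216.9561
  7        50.00        34.2580       239.8062
  8        50.00        32.4567       259.6534
  9        50.00        30.7501       276.7505
  10    1,050.00       611.7964     6,117.9641
  Σ                    958.6423     7,727.7905
P = 958.6423; Macaulay duration = 7,727.7905 / 958.6423 = 8.06118 half-year periods = 4.03059 years.
Modified duration = D_Mac / (1 + y) = 4.03059 / 1.0555 = 3.81866 years.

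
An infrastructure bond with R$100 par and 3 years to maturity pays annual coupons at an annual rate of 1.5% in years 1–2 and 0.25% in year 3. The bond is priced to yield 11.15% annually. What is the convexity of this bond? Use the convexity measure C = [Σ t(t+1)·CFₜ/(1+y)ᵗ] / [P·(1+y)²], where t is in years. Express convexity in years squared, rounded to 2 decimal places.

With y = 0.1115:
  t   CF        PV=CF/(1+0.1115)^t    t·PV        t(t+1)·PV
  1         1.50         1.3495         1.3495           2.6991
  2         1.50         1.2141         2.4283           7.2849
  3       100.25        73.0056       219.0167         876.0668
  Σ                     75.5692       222.7945         886.0508
P = 75.5692.
Convexity = Σ t(t+1)·PV / [P·(1+y)²] = 886.0508 / (75.5692 × 1.235432) = 9.49062.

9.49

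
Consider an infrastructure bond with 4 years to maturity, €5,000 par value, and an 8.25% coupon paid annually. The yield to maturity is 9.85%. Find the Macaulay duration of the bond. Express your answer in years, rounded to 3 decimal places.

Periodic yield y = 0.0985. Discount each cash flow and weight by its year:
  t   CF        PV=CF/(1+0.0985)^t    t·PV
  1       412.50       375.5121       375.5121
  2       412.50       341.8407       683.6815
  3       412.50       311.1887       933.5660
  4     5,412.50     3,717.0437    14,868.1747
  Σ                  4,745.5852    16,860.9343
Price P = Σ PV = 4,745.5852.
Macaulay duration = Σ(t·PV) / P = 16,860.9343 / 4,745.5852 = 3.55297 years.

3.553 years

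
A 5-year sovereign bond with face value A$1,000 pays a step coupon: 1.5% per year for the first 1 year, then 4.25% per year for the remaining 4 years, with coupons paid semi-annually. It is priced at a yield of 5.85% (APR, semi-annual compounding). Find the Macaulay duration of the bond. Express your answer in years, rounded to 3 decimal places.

4.648 years

Periodic yield y = 0.02925. Discount each cash flow and weight by its period:
  t   CF        PV=CF/(1+0.02925)^t    t·PV
  1         7.50         7.2869         7.2869
  2         7.50         7.0798        14.1596
  3        21.25        19.4893        58.4679
  4        21.25        18.9354        75.7418
  5        21.25        18.3973        91.9866
  6        21.25        17.8745       107.2469
  7        21.25        17.3665       121.5656
  8        21.25        16.8730       134.9839
  9        21.25        16.3935       147.5413
  10    1,021.25       765.4614     7,654.6143
  Σ                    905.1576     8,413.5947
Price P = Σ PV = 905.1576.
Macaulay duration = Σ(t·PV) / P = 8,413.5947 / 905.1576 = 9.29517 half-year periods.
In years: 9.29517 / 2 = 4.64759 years.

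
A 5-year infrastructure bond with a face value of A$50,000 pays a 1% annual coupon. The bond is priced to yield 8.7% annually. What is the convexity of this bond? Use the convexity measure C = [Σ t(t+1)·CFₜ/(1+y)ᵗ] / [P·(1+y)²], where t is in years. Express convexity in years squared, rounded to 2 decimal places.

24.57

With y = 0.087:
  t   CF        PV=CF/(1+0.087)^t    t·PV        t(t+1)·PV
  1       500.00       459.9816       459.9816         919.9632
  2       500.00       423.1661       846.3323       2,538.9969
  3       500.00       389.2973     1,167.8918       4,671.5674
  4       500.00       358.1392     1,432.5567       7,162.7835
  5    50,500.00    33,276.9610   166,384.8050     998,308.8299
  Σ                 34,907.5452   170,291.5674   1,013,602.1409
P = 34,907.5452.
Convexity = Σ t(t+1)·PV / [P·(1+y)²] = 1,013,602.1409 / (34,907.5452 × 1.181569) = 24.57475.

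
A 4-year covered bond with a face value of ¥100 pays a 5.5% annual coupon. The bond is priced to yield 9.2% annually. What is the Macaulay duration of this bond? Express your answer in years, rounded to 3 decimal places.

3.676 years

Periodic yield y = 0.092. Discount each cash flow and weight by its year:
  t   CF        PV=CF/(1+0.092)^t    t·PV
  1         5.50         5.0366         5.0366
  2         5.50         4.6123         9.2246
  3         5.50         4.2237        12.6711
  4       105.50        74.1928       296.7713
  Σ                     88.0655       323.7037
Price P = Σ PV = 88.0655.
Macaulay duration = Σ(t·PV) / P = 323.7037 / 88.0655 = 3.67572 years.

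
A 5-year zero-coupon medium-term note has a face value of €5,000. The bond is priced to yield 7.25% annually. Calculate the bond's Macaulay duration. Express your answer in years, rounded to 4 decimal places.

5.0000 years

A zero-coupon bond has a single cash flow at maturity, so its Macaulay duration equals its maturity: 5 years.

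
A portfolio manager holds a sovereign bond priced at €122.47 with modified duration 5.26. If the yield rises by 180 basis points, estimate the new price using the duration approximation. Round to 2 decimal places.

€110.87

Duration approximation: ΔP/P ≈ -D_mod · Δy = -5.26 × (+0.018) = -0.094680.
New price ≈ 122.47 × (1 - 0.094680) = 110.8745404.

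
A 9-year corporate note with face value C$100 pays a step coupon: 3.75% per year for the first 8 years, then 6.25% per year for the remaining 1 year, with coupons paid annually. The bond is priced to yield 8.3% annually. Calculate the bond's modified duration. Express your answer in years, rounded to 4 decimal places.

Periodic yield y = 0.083. First find Macaulay duration:
  t   CF        PV=CF/(1+0.083)^t    t·PV
  1         3.75         3.4626         3.4626
  2         3.75         3.1972         6.3945
  3         3.75         2.9522         8.8566
  4         3.75         2.7259        10.9038
  5         3.75         2.5170        12.5852
  6         3.75         2.3241        13.9448
  7         3.75         2.1460        15.0221
  8         3.75         1.9815        15.8523
  9       106.25        51.8409       466.5684
  Σ                     73.1476       553.5903
P = 73.1476; Macaulay duration = 553.5903 / 73.1476 = 7.56812 years.
Modified duration = D_Mac / (1 + y) = 7.56812 / 1.083 = 6.98811 years.

6.9881 years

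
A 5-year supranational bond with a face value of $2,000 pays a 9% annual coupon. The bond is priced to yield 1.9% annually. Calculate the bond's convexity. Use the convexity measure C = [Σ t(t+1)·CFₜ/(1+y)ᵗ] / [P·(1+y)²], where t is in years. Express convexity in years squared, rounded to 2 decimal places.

With y = 0.019:
  t   CF        PV=CF/(1+0.019)^t    t·PV        t(t+1)·PV
  1       180.00       176.6438       176.6438         353.2875
  2       180.00       173.3501       346.7002       1,040.1007
  3       180.00       170.1179       510.3536       2,041.4145
  4       180.00       166.9459       667.7836       3,338.9181
  5     2,180.00     1,984.2006     9,921.0029      59,526.0176
  Σ                  2,671.2583    11,622.4842      66,299.7384
P = 2,671.2583.
Convexity = Σ t(t+1)·PV / [P·(1+y)²] = 66,299.7384 / (2,671.2583 × 1.038361) = 23.90273.

23.90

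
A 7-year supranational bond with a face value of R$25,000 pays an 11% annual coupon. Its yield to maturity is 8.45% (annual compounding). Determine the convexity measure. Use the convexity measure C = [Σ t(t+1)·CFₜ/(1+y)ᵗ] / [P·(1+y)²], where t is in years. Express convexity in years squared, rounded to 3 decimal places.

32.828

With y = 0.0845:
  t   CF        PV=CF/(1+0.0845)^t    t·PV        t(t+1)·PV
  1     2,750.00     2,535.7308     2,535.7308       5,071.4615
  2     2,750.00     2,338.1565     4,676.3131      14,028.9392
  3     2,750.00     2,155.9765     6,467.9295      25,871.7181
  4     2,750.00     1,987.9912     7,951.9650      39,759.8250
  5     2,750.00     1,833.0947     9,165.4737      54,992.8423
  6     2,750.00     1,690.2672    10,141.6030      70,991.2211
  7    27,750.00    15,727.3696   110,091.5872     880,732.6976
  Σ                 28,268.5865   151,030.6023   1,091,448.7047
P = 28,268.5865.
Convexity = Σ t(t+1)·PV / [P·(1+y)²] = 1,091,448.7047 / (28,268.5865 × 1.176140) = 32.82767.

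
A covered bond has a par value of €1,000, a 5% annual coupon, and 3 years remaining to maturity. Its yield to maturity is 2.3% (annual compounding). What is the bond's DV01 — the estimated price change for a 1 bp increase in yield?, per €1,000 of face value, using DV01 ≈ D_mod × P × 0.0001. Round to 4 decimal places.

€0.3017

Periodic yield y = 0.023.
  t   CF        PV=CF/(1+0.023)^t    t·PV
  1        50.00        48.8759        48.8759
  2        50.00        47.7770        95.5540
  3     1,050.00       980.7592     2,942.2776
  Σ                  1,077.4121     3,086.7075
P = 1,077.4121; D_Mac = 2.86493 yrs; D_mod = 2.80052 yrs.
DV01 ≈ 2.80052 × 1,077.4121 × 0.0001 = 0.301731.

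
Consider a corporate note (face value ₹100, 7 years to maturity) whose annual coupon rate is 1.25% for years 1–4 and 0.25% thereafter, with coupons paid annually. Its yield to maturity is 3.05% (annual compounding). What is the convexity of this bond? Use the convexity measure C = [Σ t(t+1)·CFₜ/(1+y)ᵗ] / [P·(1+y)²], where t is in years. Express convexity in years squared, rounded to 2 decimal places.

50.30

With y = 0.0305:
  t   CF        PV=CF/(1+0.0305)^t    t·PV        t(t+1)·PV
  1         1.25         1.2130         1.2130           2.4260
  2         1.25         1.1771         2.3542           7.0626
  3         1.25         1.1423         3.4268          13.7072
  4         1.25         1.1085         4.4338          22.1691
  5         0.25         0.2151         1.0756           6.4539
  6         0.25         0.2088         1.2526           8.7680
  7       100.25        81.2360       568.6518       4,549.2147
  Σ                     86.3007       582.4079       4,609.8015
P = 86.3007.
Convexity = Σ t(t+1)·PV / [P·(1+y)²] = 4,609.8015 / (86.3007 × 1.061930) = 50.30046.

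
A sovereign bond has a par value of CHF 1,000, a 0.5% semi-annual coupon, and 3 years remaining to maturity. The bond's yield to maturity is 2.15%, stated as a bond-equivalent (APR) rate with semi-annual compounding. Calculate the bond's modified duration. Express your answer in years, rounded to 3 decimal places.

Periodic yield y = 0.01075. First find Macaulay duration:
  t   CF        PV=CF/(1+0.01075)^t    t·PV
  1         2.50         2.4734         2.4734
  2         2.50         2.4471         4.8942
  3         2.50         2.4211         7.2632
  4         2.50         2.3953         9.5813
  5         2.50         2.3699        11.8493
  6     1,002.50       940.2035     5,641.2212
  Σ                    952.3103     5,677.2827
P = 952.3103; Macaulay duration = 5,677.2827 / 952.3103 = 5.96159 half-year periods = 2.98079 years.
Modified duration = D_Mac / (1 + y) = 2.98079 / 1.01075 = 2.94909 years.

2.949 years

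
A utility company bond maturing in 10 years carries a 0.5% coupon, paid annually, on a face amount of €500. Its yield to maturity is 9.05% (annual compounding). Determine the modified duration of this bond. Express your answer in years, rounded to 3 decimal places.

Periodic yield y = 0.0905. First find Macaulay duration:
  t   CF        PV=CF/(1+0.0905)^t    t·PV
  1         2.50         2.2925         2.2925
  2         2.50         2.1023         4.2045
  3         2.50         1.9278         5.7834
  4         2.50         1.7678         7.0713
  5         2.50         1.6211         8.1055
  6         2.50         1.4866         8.9194
  7         2.50         1.3632         9.5424
  8         2.50         1.2501        10.0006
  9         2.50         1.1463        10.3170
  10      502.50       211.2902     2,112.9021
  Σ                    226.2479     2,179.1387
P = 226.2479; Macaulay duration = 2,179.1387 / 226.2479 = 9.63164 years.
Modified duration = D_Mac / (1 + y) = 9.63164 / 1.0905 = 8.83232 years.

8.832 years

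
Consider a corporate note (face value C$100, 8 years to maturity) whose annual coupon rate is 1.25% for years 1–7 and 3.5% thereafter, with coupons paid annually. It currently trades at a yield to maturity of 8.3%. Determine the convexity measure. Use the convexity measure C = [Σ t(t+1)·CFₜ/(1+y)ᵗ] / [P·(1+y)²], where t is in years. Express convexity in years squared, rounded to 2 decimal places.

With y = 0.083:
  t   CF        PV=CF/(1+0.083)^t    t·PV        t(t+1)·PV
  1         1.25         1.1542         1.1542           2.3084
  2         1.25         1.0657         2.1315           6.3945
  3         1.25         0.9841         2.9522          11.8088
  4         1.25         0.9086         3.6346          18.1730
  5         1.25         0.8390         4.1951          25.1703
  6         1.25         0.7747         4.6483          32.5378
  7         1.25         0.7153         5.0074          40.0589
  8       103.50        54.6906       437.5248       3,937.7233
  Σ                     61.1323       461.2480       4,074.1750
P = 61.1323.
Convexity = Σ t(t+1)·PV / [P·(1+y)²] = 4,074.1750 / (61.1323 × 1.172889) = 56.82139.

56.82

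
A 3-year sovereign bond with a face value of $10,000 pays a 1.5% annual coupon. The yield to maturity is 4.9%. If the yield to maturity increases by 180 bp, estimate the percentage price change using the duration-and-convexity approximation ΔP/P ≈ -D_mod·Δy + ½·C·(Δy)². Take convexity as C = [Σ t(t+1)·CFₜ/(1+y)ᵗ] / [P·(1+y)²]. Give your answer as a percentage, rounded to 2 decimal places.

-4.89%

With y = 0.049:
  t   CF        PV=CF/(1+0.049)^t    t·PV        t(t+1)·PV
  1       150.00       142.9933       142.9933         285.9867
  2       150.00       136.3139       272.6279         817.8837
  3    10,150.00     8,793.0507    26,379.1521     105,516.6085
  Σ                  9,072.3580    26,794.7733     106,620.4788
P = 9,072.3580; D_Mac = 2.95345 yrs; D_mod = 2.81549 yrs; C = 10.67996.
Duration effect: -2.81549 × (+0.018) = -0.050679
Convexity effect: 0.5 × 10.67996 × (0.018)² = +0.0017302
ΔP/P ≈ -0.050679 + 0.0017302 = -0.048949 = -4.8949%.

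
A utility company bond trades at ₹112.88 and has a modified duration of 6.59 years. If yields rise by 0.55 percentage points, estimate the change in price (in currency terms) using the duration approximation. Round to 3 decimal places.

Duration approximation: ΔP/P ≈ -D_mod · Δy = -6.59 × (+0.0055) = -0.036245.
ΔP ≈ 112.88 × (-0.036245) = -4.0913356.

-₹4.091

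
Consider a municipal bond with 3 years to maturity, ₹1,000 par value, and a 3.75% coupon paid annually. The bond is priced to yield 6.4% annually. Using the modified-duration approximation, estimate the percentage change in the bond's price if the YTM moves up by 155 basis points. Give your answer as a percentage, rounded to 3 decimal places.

-4.208%

Periodic yield y = 0.064. Modified duration first:
  t   CF        PV=CF/(1+0.064)^t    t·PV
  1        37.50        35.2444        35.2444
  2        37.50        33.1244        66.2488
  3     1,037.50       861.3174     2,583.9522
  Σ                    929.6862     2,685.4454
P = 929.6862; D_Mac = 2.88855 yrs; D_mod = 2.88855/(1+0.064) = 2.71480 yrs.
ΔP/P ≈ -D_mod · Δy = -2.71480 × (+0.0155) = -0.042079 = -4.2079%.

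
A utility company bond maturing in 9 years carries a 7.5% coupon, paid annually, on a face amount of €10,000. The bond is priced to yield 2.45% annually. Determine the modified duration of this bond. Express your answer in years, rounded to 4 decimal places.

Periodic yield y = 0.0245. First find Macaulay duration:
  t   CF        PV=CF/(1+0.0245)^t    t·PV
  1       750.00       732.0644       732.0644
  2       750.00       714.5578     1,429.1155
  3       750.00       697.4697     2,092.4092
  4       750.00       680.7904     2,723.1615
  5       750.00       664.5099     3,322.5495
  6       750.00       648.6187     3,891.7124
  7       750.00       633.1076     4,431.7532
  8       750.00       617.9674     4,943.7392
  9    10,750.00     8,645.7127    77,811.4143
  Σ                 14,034.7986   101,377.9192
P = 14,034.7986; Macaulay duration = 101,377.9192 / 14,034.7986 = 7.22333 years.
Modified duration = D_Mac / (1 + y) = 7.22333 / 1.0245 = 7.05059 years.

7.0506 years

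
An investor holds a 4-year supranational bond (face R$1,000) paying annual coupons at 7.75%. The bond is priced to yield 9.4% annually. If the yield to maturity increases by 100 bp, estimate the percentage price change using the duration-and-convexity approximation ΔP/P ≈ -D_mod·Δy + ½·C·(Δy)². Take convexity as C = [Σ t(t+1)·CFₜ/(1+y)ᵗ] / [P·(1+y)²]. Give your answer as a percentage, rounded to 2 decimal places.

With y = 0.094:
  t   CF        PV=CF/(1+0.094)^t    t·PV        t(t+1)·PV
  1        77.50        70.8410        70.8410         141.6819
  2        77.50        64.7541       129.5081         388.5244
  3        77.50        59.1902       177.5706         710.2823
  4     1,077.50       752.2254     3,008.9016      15,044.5079
  Σ                    947.0106     3,386.8212      16,284.9965
P = 947.0106; D_Mac = 3.57633 yrs; D_mod = 3.26904 yrs; C = 14.36806.
Duration effect: -3.26904 × (+0.01) = -0.032690
Convexity effect: 0.5 × 14.36806 × (0.01)² = +0.0007184
ΔP/P ≈ -0.032690 + 0.0007184 = -0.031972 = -3.1972%.

-3.20%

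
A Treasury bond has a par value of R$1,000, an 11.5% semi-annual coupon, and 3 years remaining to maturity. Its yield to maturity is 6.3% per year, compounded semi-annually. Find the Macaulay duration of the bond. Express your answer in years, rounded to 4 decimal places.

Periodic yield y = 0.0315. Discount each cash flow and weight by its period:
  t   CF        PV=CF/(1+0.0315)^t    t·PV
  1        57.50        55.7441        55.7441
  2        57.50        54.0417       108.0835
  3        57.50        52.3914       157.1743
  4        57.50        50.7915       203.1659
  5        57.50        49.2404       246.2021
  6     1,057.50       877.9403     5,267.6418
  Σ                  1,140.1494     6,038.0116
Price P = Σ PV = 1,140.1494.
Macaulay duration = Σ(t·PV) / P = 6,038.0116 / 1,140.1494 = 5.29581 half-year periods.
In years: 5.29581 / 2 = 2.64790 years.

2.6479 years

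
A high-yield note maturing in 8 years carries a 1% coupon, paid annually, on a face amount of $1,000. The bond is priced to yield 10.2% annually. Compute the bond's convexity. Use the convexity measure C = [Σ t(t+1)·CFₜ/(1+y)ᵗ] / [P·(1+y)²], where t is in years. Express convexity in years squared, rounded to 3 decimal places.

With y = 0.102:
  t   CF        PV=CF/(1+0.102)^t    t·PV        t(t+1)·PV
  1        10.00         9.0744         9.0744          18.1488
  2        10.00         8.2345        16.4690          49.4070
  3        10.00         7.4723        22.4169          89.6678
  4        10.00         6.7807        27.1227         135.6137
  5        10.00         6.1531        30.7654         184.5922
  6        10.00         5.5836        33.5013         234.5091
  7        10.00         5.0667        35.4672         283.7376
  8     1,010.00       464.3748     3,714.9982      33,434.9836
  Σ                    512.7400     3,889.8151      34,430.6597
P = 512.7400.
Convexity = Σ t(t+1)·PV / [P·(1+y)²] = 34,430.6597 / (512.7400 × 1.214404) = 55.29488.

55.295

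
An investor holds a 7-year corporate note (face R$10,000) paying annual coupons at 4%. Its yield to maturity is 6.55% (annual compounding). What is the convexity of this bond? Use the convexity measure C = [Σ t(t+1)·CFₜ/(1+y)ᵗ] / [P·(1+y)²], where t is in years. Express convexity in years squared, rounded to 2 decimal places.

41.65

With y = 0.0655:
  t   CF        PV=CF/(1+0.0655)^t    t·PV        t(t+1)·PV
  1       400.00       375.4106       375.4106         750.8212
  2       400.00       352.3328       704.6656       2,113.9968
  3       400.00       330.6737       992.0210       3,968.0842
  4       400.00       310.3460     1,241.3841       6,206.9203
  5       400.00       291.2680     1,456.3398       8,738.0389
  6       400.00       273.3627     1,640.1762      11,481.2337
  7    10,400.00     6,670.5119    46,693.5830     373,548.6644
  Σ                  8,603.9056    53,103.5804     406,807.7596
P = 8,603.9056.
Convexity = Σ t(t+1)·PV / [P·(1+y)²] = 406,807.7596 / (8,603.9056 × 1.135290) = 41.64728.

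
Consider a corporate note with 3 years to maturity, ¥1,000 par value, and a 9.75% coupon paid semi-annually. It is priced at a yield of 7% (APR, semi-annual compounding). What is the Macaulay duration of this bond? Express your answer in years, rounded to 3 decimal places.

2.685 years

Periodic yield y = 0.035. Discount each cash flow and weight by its period:
  t   CF        PV=CF/(1+0.035)^t    t·PV
  1        48.75        47.1014        47.1014
  2        48.75        45.5086        91.0173
  3        48.75        43.9697       131.9091
  4        48.75        42.4828       169.9312
  5        48.75        41.0462       205.2310
  6     1,048.75       853.1588     5,118.9528
  Σ                  1,073.2676     5,764.1429
Price P = Σ PV = 1,073.2676.
Macaulay duration = Σ(t·PV) / P = 5,764.1429 / 1,073.2676 = 5.37065 half-year periods.
In years: 5.37065 / 2 = 2.68532 years.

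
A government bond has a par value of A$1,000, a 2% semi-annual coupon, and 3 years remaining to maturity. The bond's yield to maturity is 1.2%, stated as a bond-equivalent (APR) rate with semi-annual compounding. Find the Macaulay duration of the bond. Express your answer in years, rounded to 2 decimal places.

Periodic yield y = 0.006. Discount each cash flow and weight by its period:
  t   CF        PV=CF/(1+0.006)^t    t·PV
  1        10.00         9.9404         9.9404
  2        10.00         9.8811        19.7621
  3        10.00         9.8221        29.4664
  4        10.00         9.7636        39.0542
  5        10.00         9.7053        48.5266
  6     1,010.00       974.3915     5,846.3490
  Σ                  1,023.5040     5,993.0988
Price P = Σ PV = 1,023.5040.
Macaulay duration = Σ(t·PV) / P = 5,993.0988 / 1,023.5040 = 5.85547 half-year periods.
In years: 5.85547 / 2 = 2.92774 years.

2.93 years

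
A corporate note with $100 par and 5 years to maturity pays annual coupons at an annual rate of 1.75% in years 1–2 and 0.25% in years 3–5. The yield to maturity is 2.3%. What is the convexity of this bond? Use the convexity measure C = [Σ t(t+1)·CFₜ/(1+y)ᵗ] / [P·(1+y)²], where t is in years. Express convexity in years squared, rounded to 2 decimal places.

With y = 0.023:
  t   CF        PV=CF/(1+0.023)^t    t·PV        t(t+1)·PV
  1         1.75         1.7107         1.7107           3.4213
  2         1.75         1.6722         3.3444          10.0332
  3         0.25         0.2335         0.7005           2.8022
  4         0.25         0.2283         0.9131           4.5653
  5       100.25        89.4759       447.3796       2,684.2778
  Σ                     93.3206       454.0483       2,705.0998
P = 93.3206.
Convexity = Σ t(t+1)·PV / [P·(1+y)²] = 2,705.0998 / (93.3206 × 1.046529) = 27.69840.

27.70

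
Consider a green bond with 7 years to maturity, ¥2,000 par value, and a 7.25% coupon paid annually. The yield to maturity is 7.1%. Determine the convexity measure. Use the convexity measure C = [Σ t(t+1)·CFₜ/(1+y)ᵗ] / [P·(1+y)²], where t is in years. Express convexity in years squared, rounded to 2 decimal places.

With y = 0.071:
  t   CF        PV=CF/(1+0.071)^t    t·PV        t(t+1)·PV
  1       145.00       135.3875       135.3875         270.7750
  2       145.00       126.4122       252.8244         758.4733
  3       145.00       118.0320       354.0959       1,416.3834
  4       145.00       110.2072       440.8290       2,204.1448
  5       145.00       102.9012       514.5062       3,087.0375
  6       145.00        96.0796       576.4776       4,035.3431
  7     2,145.00     1,327.0919     9,289.6433      74,317.1468
  Σ                  2,016.1117    11,563.7639      86,089.3039
P = 2,016.1117.
Convexity = Σ t(t+1)·PV / [P·(1+y)²] = 86,089.3039 / (2,016.1117 × 1.147041) = 37.22680.

37.23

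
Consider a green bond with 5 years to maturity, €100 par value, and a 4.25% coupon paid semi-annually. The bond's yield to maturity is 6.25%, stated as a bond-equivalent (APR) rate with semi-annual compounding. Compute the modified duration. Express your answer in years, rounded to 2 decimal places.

4.39 years

Periodic yield y = 0.03125. First find Macaulay duration:
  t   CF        PV=CF/(1+0.03125)^t    t·PV
  1        2.125         2.0606         2.0606
  2        2.125         1.9982         3.9963
  3        2.125         1.9376         5.8128
  4        2.125         1.8789         7.5156
  5        2.125         1.8220         9.1098
  6        2.125         1.7668        10.6005
  7        2.125         1.7132        11.9925
  8        2.125         1.6613        13.2904
  9        2.125         1.6110        14.4986
  10     102.125        75.0745       750.7450
  Σ                     91.5240       829.6221
P = 91.5240; Macaulay duration = 829.6221 / 91.5240 = 9.06454 half-year periods = 4.53227 years.
Modified duration = D_Mac / (1 + y) = 4.53227 / 1.03125 = 4.39493 years.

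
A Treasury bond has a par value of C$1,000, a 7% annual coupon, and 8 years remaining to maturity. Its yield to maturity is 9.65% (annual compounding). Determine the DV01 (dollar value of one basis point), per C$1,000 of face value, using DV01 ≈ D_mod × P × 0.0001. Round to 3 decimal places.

C$0.488

Periodic yield y = 0.0965.
  t   CF        PV=CF/(1+0.0965)^t    t·PV
  1        70.00        63.8395        63.8395
  2        70.00        58.2211       116.4423
  3        70.00        53.0973       159.2918
  4        70.00        48.4243       193.6973
  5        70.00        44.1626       220.8131
  6        70.00        40.2760       241.6559
  7        70.00        36.7314       257.1199
  8     1,070.00       512.0527     4,096.4219
  Σ                    856.8050     5,349.2816
P = 856.8050; D_Mac = 6.24329 yrs; D_mod = 5.69383 yrs.
DV01 ≈ 5.69383 × 856.8050 × 0.0001 = 0.487851.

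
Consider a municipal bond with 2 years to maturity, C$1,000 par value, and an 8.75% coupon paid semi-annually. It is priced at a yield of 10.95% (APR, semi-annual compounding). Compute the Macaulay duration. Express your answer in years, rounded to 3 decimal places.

1.875 years

Periodic yield y = 0.05475. Discount each cash flow and weight by its period:
  t   CF        PV=CF/(1+0.05475)^t    t·PV
  1        43.75        41.4790        41.4790
  2        43.75        39.3259        78.6519
  3        43.75        37.2846       111.8538
  4     1,043.75       843.3316     3,373.3262
  Σ                    961.4211     3,605.3109
Price P = Σ PV = 961.4211.
Macaulay duration = Σ(t·PV) / P = 3,605.3109 / 961.4211 = 3.74998 half-year periods.
In years: 3.74998 / 2 = 1.87499 years.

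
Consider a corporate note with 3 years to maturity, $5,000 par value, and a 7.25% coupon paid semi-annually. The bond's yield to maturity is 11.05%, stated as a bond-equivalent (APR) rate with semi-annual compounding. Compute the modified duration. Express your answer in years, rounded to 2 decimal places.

2.59 years

Periodic yield y = 0.05525. First find Macaulay duration:
  t   CF        PV=CF/(1+0.05525)^t    t·PV
  1       181.25       171.7602       171.7602
  2       181.25       162.7674       325.5347
  3       181.25       154.2453       462.7359
  4       181.25       146.1694       584.6777
  5       181.25       138.5164       692.5820
  6     5,181.25     3,752.3417    22,514.0504
  Σ                  4,525.8005    24,751.3410
P = 4,525.8005; Macaulay duration = 24,751.3410 / 4,525.8005 = 5.46894 half-year periods = 2.73447 years.
Modified duration = D_Mac / (1 + y) = 2.73447 / 1.05525 = 2.59130 years.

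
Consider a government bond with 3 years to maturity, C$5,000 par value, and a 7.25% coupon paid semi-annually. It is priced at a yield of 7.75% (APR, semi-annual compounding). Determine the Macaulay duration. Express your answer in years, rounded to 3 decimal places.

Periodic yield y = 0.03875. Discount each cash flow and weight by its period:
  t   CF        PV=CF/(1+0.03875)^t    t·PV
  1       181.25       174.4886       174.4886
  2       181.25       167.9794       335.9587
  3       181.25       161.7130       485.1390
  4       181.25       155.6804       622.7215
  5       181.25       149.8728       749.3640
  6     5,181.25     4,124.4717    24,746.8301
  Σ                  4,934.2058    27,114.5019
Price P = Σ PV = 4,934.2058.
Macaulay duration = Σ(t·PV) / P = 27,114.5019 / 4,934.2058 = 5.49521 half-year periods.
In years: 5.49521 / 2 = 2.74761 years.

2.748 years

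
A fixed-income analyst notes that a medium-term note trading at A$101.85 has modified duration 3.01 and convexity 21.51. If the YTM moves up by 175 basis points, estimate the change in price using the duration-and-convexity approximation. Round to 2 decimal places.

-A$5.03

Duration effect: -D_mod·Δy = -3.01 × (+0.0175) = -0.052675
Convexity effect: ½·C·(Δy)² = 0.5 × 21.51 × (0.0175)² = +0.00329371875
ΔP/P ≈ -0.052675 + 0.00329371875 = -0.04938128125
ΔP ≈ 101.85 × (-0.04938128125) = -5.0294834953125.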